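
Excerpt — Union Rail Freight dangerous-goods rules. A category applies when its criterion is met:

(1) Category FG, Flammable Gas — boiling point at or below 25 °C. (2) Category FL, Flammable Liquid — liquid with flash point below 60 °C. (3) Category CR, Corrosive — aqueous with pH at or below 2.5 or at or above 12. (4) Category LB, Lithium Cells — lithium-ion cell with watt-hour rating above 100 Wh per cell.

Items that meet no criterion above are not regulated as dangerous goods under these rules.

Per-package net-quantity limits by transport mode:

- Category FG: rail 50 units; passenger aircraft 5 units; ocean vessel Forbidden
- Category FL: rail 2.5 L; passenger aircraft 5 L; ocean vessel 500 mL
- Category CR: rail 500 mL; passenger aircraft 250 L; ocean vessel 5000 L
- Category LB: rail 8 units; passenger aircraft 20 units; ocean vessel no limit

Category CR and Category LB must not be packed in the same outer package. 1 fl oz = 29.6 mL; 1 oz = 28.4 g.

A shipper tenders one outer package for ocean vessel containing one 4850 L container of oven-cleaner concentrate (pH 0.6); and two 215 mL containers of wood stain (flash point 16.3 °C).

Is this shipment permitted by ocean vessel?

Yes

The oven-cleaner concentrate has pH 0.6, which is ≤ 2.5, so it is Category CR (Corrosive).
The wood stain has flash point 16.3 °C, which is < 60 °C, so it is Category FL (Flammable Liquid).
Category CR quantity: 4850 L.
4850 L is within the ocean vessel limit of 5000 L for Category CR.
Category FL quantity: two 215 mL containers = 430 mL.
That is within the Category FL ocean vessel limit of 500 mL.
The segregation rule (Category CR with Category LB) does not apply to Category CR with Category FL.
Every hazard category is within its ocean vessel limit and no segregation rule is violated.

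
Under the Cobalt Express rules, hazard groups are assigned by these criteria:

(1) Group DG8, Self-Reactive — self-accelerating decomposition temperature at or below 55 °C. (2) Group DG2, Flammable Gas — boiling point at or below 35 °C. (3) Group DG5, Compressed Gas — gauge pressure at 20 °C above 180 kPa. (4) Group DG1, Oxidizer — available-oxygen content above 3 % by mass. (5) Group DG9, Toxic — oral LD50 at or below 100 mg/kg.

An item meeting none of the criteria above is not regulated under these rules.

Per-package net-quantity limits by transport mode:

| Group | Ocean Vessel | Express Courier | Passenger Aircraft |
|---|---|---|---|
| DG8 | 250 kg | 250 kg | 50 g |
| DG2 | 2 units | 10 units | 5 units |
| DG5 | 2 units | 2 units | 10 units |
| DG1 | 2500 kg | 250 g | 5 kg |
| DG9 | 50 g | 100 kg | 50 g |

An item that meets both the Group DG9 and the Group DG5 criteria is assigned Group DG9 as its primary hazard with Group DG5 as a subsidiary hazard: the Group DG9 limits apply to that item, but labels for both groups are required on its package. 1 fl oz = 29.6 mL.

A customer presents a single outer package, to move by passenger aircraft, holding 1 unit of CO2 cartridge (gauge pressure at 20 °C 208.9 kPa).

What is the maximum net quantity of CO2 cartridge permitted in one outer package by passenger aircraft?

With gauge pressure at 20 °C 208.9 kPa (> 180 kPa), the CO2 cartridge falls in Group DG5.
The passenger aircraft limit for Group DG5 is 10 units.

10 units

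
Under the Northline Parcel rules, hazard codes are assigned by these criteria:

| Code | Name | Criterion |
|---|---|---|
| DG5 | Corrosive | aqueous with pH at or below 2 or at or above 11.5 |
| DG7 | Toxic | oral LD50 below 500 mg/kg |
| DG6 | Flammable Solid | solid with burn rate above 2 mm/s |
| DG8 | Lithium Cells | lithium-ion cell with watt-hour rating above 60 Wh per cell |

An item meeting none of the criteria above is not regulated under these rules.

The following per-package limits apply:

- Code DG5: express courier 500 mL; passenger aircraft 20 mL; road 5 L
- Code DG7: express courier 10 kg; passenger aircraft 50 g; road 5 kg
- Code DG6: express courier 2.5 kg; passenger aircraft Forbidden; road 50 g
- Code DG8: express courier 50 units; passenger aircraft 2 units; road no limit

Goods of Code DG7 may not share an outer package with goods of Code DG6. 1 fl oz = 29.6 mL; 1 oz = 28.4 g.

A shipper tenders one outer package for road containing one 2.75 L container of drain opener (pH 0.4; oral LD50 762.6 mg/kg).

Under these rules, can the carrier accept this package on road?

Drain opener: pH 0.4 ≤ 2 → Code DG5 (Corrosive).
Code DG5 quantity: 2.75 L.
2.75 L is within the road limit of 5 L for Code DG5.

Yes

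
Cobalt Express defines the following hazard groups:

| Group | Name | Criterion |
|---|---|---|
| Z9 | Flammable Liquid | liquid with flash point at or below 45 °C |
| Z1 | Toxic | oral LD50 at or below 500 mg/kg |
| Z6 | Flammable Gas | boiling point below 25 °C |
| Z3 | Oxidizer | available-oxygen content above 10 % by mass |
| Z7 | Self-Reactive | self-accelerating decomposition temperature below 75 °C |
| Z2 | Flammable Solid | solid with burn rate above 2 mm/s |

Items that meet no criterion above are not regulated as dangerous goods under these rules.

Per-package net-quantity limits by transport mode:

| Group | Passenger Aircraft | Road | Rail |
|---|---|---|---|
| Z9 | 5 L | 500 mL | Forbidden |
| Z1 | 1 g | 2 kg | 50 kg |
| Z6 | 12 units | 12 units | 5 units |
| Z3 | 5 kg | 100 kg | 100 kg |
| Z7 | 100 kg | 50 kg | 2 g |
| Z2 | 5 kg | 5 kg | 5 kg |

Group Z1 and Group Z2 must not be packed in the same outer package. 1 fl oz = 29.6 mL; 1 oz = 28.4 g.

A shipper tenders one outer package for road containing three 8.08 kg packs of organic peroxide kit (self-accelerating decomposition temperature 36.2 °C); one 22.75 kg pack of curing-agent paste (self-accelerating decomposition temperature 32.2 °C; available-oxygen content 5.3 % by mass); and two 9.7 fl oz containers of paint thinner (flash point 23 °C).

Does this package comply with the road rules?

No

With self-accelerating decomposition temperature 36.2 °C (< 75 °C), the organic peroxide kit falls in Group Z7.
With self-accelerating decomposition temperature 32.2 °C (< 75 °C), the curing-agent paste falls in Group Z7.
Paint thinner: flash point 23 °C ≤ 45 °C → Group Z9 (Flammable Liquid).
Group Z7 net quantity: (three 8.08 kg packs = 24.24 kg) + 22.75 kg = 46.99 kg.
46.99 kg ≤ 50 kg (road limit, Group Z7) — within limit.
Group Z9 quantity: two 9.7 fl oz containers = 574.24 mL.
That exceeds the Group Z9 road limit of 500 mL.
The segregation rule (Group Z1 with Group Z2) does not apply to Group Z7 with Group Z9.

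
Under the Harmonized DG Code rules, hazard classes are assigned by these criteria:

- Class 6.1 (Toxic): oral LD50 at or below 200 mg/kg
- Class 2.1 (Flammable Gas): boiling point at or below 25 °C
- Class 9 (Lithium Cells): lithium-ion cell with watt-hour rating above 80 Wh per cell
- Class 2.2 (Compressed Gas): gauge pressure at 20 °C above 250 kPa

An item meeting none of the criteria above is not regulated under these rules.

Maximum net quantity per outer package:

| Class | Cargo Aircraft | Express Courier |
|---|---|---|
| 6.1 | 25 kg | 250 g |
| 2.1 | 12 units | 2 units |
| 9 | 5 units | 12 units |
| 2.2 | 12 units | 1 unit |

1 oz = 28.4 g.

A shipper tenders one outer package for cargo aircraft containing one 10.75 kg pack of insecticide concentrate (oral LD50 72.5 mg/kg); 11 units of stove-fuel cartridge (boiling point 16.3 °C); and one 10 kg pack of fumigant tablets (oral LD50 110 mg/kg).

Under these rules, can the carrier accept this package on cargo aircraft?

Yes

Insecticide concentrate: oral LD50 72.5 mg/kg ≤ 200 mg/kg → Class 6.1 (Toxic).
The stove-fuel cartridge has boiling point 16.3 °C, which is ≤ 25 °C, so it is Class 2.1 (Flammable Gas).
The fumigant tablets have oral LD50 110 mg/kg, which is ≤ 200 mg/kg, so they are Class 6.1 (Toxic).
Total Class 6.1: 10.75 kg + 10 kg = 20.75 kg.
20.75 kg is within the cargo aircraft limit of 25 kg for Class 6.1.
Class 2.1 quantity: 11 units.
11 units ≤ 12 units (cargo aircraft limit, Class 2.1) — within limit.
Every hazard class is within its cargo aircraft limit and no segregation rule is violated.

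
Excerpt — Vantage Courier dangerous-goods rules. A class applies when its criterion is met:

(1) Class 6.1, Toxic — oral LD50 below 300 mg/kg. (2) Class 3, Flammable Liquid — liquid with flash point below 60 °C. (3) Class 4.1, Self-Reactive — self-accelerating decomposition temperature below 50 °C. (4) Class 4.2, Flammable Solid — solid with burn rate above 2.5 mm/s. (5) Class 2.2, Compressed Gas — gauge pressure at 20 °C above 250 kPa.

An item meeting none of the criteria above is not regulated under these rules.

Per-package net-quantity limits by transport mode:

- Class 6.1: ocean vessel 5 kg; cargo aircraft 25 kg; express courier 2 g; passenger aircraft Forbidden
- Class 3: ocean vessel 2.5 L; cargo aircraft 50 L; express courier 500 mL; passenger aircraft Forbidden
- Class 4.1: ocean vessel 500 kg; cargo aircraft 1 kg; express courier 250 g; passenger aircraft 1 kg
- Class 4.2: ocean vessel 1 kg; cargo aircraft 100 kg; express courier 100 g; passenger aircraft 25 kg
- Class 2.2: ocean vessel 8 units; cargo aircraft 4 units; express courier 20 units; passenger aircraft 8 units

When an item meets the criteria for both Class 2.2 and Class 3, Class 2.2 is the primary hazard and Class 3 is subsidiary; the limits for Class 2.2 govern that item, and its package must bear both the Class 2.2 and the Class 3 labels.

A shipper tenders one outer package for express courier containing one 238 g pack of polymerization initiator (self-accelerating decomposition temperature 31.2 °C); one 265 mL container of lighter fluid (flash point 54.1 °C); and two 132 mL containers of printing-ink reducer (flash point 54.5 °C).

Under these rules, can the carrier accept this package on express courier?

Polymerization initiator: self-accelerating decomposition temperature 31.2 °C < 50 °C → Class 4.1 (Self-Reactive).
With flash point 54.1 °C (< 60 °C), the lighter fluid falls in Class 3.
Printing-ink reducer: flash point 54.5 °C < 60 °C → Class 3 (Flammable Liquid).
Class 3 net quantity: 265 mL + (two 132 mL containers = 264 mL) = 529 mL.
That exceeds the Class 3 express courier limit of 500 mL.
Class 4.1 quantity: 238 g.
That is within the Class 4.1 express courier limit of 250 g.

No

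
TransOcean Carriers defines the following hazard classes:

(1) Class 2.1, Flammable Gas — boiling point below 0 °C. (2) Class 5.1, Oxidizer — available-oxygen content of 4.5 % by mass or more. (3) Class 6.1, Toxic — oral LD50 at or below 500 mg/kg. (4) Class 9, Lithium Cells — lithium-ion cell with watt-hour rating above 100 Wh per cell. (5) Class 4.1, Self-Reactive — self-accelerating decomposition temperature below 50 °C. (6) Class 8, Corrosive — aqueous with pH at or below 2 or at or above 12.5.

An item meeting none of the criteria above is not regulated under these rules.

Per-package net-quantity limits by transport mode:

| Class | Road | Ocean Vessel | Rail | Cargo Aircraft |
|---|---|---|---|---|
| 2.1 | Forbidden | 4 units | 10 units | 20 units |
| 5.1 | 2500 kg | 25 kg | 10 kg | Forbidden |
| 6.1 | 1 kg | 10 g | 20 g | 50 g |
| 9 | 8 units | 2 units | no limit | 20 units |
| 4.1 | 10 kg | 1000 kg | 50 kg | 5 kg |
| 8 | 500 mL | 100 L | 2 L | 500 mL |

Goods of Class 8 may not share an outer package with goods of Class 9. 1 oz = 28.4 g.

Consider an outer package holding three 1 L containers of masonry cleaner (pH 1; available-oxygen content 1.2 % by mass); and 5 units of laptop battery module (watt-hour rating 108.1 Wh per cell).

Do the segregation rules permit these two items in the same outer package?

No

The masonry cleaner has pH 1, which is ≤ 2, so it is Class 8 (Corrosive).
Laptop battery module: watt-hour rating 108.1 Wh per cell > 100 Wh per cell → Class 9 (Lithium Cells).
Class 8 and Class 9 may not share an outer package.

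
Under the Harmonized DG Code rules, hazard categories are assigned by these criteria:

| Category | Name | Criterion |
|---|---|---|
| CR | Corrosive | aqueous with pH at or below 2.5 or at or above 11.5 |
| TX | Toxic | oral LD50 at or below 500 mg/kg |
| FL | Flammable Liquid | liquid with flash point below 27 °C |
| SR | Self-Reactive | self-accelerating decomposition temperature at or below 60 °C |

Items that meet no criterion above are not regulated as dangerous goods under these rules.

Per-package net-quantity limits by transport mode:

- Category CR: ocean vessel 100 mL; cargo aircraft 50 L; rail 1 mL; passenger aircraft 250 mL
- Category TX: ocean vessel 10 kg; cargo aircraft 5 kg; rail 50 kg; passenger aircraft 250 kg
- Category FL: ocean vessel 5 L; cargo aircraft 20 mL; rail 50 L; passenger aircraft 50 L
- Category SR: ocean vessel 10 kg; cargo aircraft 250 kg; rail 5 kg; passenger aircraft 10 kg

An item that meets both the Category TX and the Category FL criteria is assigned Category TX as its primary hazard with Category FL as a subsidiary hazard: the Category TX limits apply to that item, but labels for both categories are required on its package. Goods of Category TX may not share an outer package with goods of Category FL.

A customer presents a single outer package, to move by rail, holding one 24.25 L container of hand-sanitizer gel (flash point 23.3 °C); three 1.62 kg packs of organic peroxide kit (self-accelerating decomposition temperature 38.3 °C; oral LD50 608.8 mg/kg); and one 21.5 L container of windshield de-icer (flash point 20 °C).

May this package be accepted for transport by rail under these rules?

Flash point 23.3 °C meets the Category FL criterion (Flammable Liquid), so the hand-sanitizer gel is Category FL.
Self-accelerating decomposition temperature 38.3 °C meets the Category SR criterion (Self-Reactive), so the organic peroxide kit is Category SR.
Flash point 20 °C meets the Category FL criterion (Flammable Liquid), so the windshield de-icer is Category FL.
Total Category FL: 24.25 L + 21.5 L = 45.75 L.
That is within the Category FL rail limit of 50 L.
Category SR quantity: three 1.62 kg packs = 4.86 kg.
4.86 kg ≤ 5 kg (rail limit, Category SR) — within limit.
The segregation rule (Category TX with Category FL) does not apply to Category FL with Category SR.
Every hazard category is within its rail limit and no segregation rule is violated.

Yes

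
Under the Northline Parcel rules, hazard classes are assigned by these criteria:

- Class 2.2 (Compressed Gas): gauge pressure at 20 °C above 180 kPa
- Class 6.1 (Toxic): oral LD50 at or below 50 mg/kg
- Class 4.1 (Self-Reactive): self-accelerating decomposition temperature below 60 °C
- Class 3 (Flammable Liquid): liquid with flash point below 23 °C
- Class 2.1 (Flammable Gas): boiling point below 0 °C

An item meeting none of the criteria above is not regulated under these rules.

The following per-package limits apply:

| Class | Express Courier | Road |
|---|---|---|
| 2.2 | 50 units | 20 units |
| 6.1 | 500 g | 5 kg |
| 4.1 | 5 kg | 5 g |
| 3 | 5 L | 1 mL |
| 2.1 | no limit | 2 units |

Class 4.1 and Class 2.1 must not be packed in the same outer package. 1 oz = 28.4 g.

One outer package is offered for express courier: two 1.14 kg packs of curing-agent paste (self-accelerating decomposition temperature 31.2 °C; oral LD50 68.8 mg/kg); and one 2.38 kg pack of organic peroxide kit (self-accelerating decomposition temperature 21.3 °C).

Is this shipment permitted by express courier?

With self-accelerating decomposition temperature 31.2 °C (< 60 °C), the curing-agent paste falls in Class 4.1.
The organic peroxide kit has self-accelerating decomposition temperature 21.3 °C, which is < 60 °C, so it is Class 4.1 (Self-Reactive).
Class 4.1 net quantity: (two 1.14 kg packs = 2.28 kg) + 2.38 kg = 4.66 kg.
That is within the Class 4.1 express courier limit of 5 kg.

Yes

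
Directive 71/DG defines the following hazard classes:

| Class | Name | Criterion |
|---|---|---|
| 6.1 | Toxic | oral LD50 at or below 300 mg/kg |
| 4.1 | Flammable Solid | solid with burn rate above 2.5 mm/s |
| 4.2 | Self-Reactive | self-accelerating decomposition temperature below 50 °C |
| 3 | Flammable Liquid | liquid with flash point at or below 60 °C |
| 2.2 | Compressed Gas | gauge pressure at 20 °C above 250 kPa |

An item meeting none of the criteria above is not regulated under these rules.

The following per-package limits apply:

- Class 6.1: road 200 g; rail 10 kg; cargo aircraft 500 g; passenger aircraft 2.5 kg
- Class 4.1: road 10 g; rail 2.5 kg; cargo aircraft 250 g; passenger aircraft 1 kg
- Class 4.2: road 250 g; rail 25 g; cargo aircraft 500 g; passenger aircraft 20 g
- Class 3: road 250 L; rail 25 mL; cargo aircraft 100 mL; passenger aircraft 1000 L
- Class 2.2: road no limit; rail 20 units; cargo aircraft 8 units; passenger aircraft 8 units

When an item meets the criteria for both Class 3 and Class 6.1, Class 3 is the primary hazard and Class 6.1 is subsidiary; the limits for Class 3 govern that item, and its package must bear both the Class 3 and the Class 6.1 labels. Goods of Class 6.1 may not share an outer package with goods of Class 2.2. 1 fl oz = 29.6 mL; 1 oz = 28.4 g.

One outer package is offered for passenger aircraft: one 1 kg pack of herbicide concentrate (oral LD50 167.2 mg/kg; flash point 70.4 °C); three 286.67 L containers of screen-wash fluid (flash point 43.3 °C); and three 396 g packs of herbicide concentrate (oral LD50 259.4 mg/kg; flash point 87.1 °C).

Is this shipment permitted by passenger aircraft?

Herbicide concentrate: oral LD50 167.2 mg/kg ≤ 300 mg/kg → Class 6.1 (Toxic).
The screen-wash fluid has flash point 43.3 °C, which is ≤ 60 °C, so it is Class 3 (Flammable Liquid).
Oral LD50 259.4 mg/kg meets the Class 6.1 criterion (Toxic), so the herbicide concentrate is Class 6.1.
Total Class 6.1: 1 kg + (three 396 g packs = 1.188 kg) = 2.188 kg.
That is within the Class 6.1 passenger aircraft limit of 2.5 kg.
Class 3 quantity: three 286.67 L containers = 860.01 L.
860.01 L ≤ 1000 L (passenger aircraft limit, Class 3) — within limit.
The segregation rule (Class 6.1 with Class 2.2) does not apply to Class 6.1 with Class 3.
Every hazard class is within its passenger aircraft limit and no segregation rule is violated.

Yes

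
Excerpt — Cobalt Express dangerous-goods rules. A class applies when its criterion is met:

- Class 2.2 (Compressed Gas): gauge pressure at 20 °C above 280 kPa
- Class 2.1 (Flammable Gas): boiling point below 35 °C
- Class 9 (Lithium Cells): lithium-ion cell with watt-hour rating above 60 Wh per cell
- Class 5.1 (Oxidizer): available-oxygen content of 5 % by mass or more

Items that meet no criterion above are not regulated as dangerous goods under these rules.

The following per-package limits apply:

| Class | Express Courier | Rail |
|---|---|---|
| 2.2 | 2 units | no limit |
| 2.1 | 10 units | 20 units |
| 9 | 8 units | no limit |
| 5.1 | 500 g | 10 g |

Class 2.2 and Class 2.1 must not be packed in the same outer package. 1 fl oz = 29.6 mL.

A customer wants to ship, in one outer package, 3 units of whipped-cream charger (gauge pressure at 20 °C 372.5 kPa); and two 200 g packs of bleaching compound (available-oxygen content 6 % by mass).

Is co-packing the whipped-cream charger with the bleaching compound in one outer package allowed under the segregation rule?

Yes

With gauge pressure at 20 °C 372.5 kPa (> 280 kPa), the whipped-cream charger falls in Class 2.2.
Bleaching compound: available-oxygen content 6 % by mass ≥ 5 % by mass → Class 5.1 (Oxidizer).
No segregation rule bars Class 2.2 with Class 5.1.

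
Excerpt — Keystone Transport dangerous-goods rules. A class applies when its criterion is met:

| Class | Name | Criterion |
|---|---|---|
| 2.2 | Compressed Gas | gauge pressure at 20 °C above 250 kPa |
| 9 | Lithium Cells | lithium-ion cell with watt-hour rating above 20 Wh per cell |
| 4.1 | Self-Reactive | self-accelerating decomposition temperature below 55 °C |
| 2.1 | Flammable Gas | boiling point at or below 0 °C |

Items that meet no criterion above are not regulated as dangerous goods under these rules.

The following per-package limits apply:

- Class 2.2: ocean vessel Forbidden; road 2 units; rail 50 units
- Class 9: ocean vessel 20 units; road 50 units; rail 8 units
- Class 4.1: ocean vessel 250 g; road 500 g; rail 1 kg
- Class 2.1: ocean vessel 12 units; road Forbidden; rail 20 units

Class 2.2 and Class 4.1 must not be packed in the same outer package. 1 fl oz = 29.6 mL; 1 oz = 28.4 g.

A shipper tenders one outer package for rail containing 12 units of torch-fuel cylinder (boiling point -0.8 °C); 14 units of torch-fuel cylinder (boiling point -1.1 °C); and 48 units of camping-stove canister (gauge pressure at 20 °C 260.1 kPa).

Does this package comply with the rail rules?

Boiling point -0.8 °C meets the Class 2.1 criterion (Flammable Gas), so the torch-fuel cylinder is Class 2.1.
Boiling point -1.1 °C meets the Class 2.1 criterion (Flammable Gas), so the torch-fuel cylinder is Class 2.1.
Camping-stove canister: gauge pressure at 20 °C 260.1 kPa > 250 kPa → Class 2.2 (Compressed Gas).
Class 2.1 net quantity: 12 units + 14 units = 26 units.
That exceeds the Class 2.1 rail limit of 20 units.
Class 2.2 quantity: 48 units.
That is within the Class 2.2 rail limit of 50 units.
The segregation rule (Class 2.2 with Class 4.1) does not apply to Class 2.1 with Class 2.2.

No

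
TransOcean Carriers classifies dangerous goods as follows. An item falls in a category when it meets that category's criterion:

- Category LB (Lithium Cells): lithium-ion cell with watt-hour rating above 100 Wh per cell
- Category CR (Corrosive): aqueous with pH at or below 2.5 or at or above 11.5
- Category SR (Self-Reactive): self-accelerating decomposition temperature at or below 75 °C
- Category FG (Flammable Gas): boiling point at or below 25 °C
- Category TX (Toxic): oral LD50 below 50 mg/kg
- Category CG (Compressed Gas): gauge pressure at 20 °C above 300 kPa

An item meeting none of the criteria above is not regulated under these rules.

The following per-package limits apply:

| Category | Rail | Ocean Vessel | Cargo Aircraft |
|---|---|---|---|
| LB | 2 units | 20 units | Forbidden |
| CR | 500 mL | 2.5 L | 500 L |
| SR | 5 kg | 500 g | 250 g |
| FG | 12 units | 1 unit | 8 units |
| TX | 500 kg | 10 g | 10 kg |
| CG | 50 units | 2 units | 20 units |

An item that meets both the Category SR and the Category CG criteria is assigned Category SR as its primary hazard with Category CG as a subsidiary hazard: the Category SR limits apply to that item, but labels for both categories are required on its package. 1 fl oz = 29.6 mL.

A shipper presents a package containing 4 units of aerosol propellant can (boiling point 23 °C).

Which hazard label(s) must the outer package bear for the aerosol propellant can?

Category FG

The aerosol propellant can has boiling point 23 °C, which is ≤ 25 °C, so it is Category FG (Flammable Gas).
Only the Category FG label is required.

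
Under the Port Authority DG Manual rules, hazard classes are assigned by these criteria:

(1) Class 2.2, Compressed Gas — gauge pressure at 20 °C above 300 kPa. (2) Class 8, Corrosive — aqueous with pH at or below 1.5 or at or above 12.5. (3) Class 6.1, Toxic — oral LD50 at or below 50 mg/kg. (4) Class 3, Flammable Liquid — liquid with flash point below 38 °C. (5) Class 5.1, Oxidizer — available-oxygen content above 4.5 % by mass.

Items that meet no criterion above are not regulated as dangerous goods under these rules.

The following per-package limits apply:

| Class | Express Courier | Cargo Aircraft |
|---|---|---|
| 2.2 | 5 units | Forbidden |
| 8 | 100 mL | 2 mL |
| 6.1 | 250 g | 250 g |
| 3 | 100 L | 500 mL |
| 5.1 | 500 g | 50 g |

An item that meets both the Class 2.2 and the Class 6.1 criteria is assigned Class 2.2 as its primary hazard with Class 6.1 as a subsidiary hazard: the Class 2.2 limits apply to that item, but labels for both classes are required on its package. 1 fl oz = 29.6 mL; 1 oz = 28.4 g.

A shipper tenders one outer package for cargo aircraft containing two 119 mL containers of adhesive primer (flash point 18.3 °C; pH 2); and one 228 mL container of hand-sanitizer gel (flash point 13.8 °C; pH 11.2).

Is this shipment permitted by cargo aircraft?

The adhesive primer has flash point 18.3 °C, which is < 38 °C, so it is Class 3 (Flammable Liquid).
The hand-sanitizer gel has flash point 13.8 °C, which is < 38 °C, so it is Class 3 (Flammable Liquid).
Total Class 3: (two 119 mL containers = 238 mL) + 228 mL = 466 mL.
466 mL ≤ 500 mL (cargo aircraft limit, Class 3) — within limit.

Yes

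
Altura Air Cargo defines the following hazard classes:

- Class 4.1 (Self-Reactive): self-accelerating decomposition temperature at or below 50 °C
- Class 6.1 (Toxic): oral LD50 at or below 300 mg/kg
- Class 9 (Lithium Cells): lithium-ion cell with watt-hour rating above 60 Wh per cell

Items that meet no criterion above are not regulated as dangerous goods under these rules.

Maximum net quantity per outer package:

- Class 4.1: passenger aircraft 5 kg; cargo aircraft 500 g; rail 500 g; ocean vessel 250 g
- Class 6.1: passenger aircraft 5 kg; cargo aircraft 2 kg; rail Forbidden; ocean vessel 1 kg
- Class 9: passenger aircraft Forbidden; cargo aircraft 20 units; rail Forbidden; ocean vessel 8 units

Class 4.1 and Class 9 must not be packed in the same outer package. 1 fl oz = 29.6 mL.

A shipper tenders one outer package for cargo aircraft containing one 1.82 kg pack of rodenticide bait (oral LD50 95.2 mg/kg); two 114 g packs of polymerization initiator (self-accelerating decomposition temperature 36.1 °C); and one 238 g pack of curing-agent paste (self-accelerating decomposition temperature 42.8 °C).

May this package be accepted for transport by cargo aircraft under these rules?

Yes

Rodenticide bait: oral LD50 95.2 mg/kg ≤ 300 mg/kg → Class 6.1 (Toxic).
Self-accelerating decomposition temperature 36.1 °C meets the Class 4.1 criterion (Self-Reactive), so the polymerization initiator is Class 4.1.
Curing-agent paste: self-accelerating decomposition temperature 42.8 °C ≤ 50 °C → Class 4.1 (Self-Reactive).
Total Class 4.1: (two 114 g packs = 228 g) + 238 g = 466 g.
466 g is within the cargo aircraft limit of 500 g for Class 4.1.
Class 6.1 quantity: 1.82 kg.
1.82 kg is within the cargo aircraft limit of 2 kg for Class 6.1.
The segregation rule (Class 4.1 with Class 9) does not apply to Class 4.1 with Class 6.1.
Every hazard class is within its cargo aircraft limit and no segregation rule is violated.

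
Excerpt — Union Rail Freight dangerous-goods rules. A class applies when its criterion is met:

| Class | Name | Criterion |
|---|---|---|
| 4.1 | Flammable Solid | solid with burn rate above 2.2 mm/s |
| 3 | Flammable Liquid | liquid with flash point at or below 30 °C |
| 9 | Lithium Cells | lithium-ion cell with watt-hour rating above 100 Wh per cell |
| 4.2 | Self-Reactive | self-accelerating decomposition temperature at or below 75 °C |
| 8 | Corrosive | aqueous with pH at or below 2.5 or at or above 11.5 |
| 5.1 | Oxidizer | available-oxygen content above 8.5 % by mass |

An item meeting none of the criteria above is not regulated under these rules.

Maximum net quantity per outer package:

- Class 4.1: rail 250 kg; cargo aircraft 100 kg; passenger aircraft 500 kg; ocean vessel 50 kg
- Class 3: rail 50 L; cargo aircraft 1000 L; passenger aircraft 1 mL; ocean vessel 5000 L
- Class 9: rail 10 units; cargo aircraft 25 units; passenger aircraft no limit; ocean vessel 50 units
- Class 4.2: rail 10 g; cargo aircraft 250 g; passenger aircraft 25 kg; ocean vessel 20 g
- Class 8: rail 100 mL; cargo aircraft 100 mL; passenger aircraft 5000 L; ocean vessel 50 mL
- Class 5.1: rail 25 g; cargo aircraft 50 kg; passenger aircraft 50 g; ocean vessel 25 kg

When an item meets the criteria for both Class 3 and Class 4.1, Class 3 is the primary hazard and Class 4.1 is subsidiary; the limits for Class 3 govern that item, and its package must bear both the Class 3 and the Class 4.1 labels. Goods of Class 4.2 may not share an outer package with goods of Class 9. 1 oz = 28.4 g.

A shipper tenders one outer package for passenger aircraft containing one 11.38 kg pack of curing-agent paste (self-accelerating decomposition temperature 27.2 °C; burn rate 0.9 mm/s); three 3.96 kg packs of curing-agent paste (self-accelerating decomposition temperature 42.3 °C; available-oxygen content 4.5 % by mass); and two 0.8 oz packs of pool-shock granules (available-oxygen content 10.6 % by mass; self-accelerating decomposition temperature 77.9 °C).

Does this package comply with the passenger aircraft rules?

Yes

Self-accelerating decomposition temperature 27.2 °C meets the Class 4.2 criterion (Self-Reactive), so the curing-agent paste is Class 4.2.
The curing-agent paste has self-accelerating decomposition temperature 42.3 °C, which is ≤ 75 °C, so it is Class 4.2 (Self-Reactive).
The pool-shock granules have available-oxygen content 10.6 % by mass, which is > 8.5 % by mass, so they are Class 5.1 (Oxidizer).
Class 4.2 net quantity: 11.38 kg + (three 3.96 kg packs = 11.88 kg) = 23.26 kg.
That is within the Class 4.2 passenger aircraft limit of 25 kg.
Class 5.1 quantity: two 0.8 oz packs = 45.44 g.
45.44 g is within the passenger aircraft limit of 50 g for Class 5.1.
The segregation rule (Class 4.2 with Class 9) does not apply to Class 4.2 with Class 5.1.
Every hazard class is within its passenger aircraft limit and no segregation rule is violated.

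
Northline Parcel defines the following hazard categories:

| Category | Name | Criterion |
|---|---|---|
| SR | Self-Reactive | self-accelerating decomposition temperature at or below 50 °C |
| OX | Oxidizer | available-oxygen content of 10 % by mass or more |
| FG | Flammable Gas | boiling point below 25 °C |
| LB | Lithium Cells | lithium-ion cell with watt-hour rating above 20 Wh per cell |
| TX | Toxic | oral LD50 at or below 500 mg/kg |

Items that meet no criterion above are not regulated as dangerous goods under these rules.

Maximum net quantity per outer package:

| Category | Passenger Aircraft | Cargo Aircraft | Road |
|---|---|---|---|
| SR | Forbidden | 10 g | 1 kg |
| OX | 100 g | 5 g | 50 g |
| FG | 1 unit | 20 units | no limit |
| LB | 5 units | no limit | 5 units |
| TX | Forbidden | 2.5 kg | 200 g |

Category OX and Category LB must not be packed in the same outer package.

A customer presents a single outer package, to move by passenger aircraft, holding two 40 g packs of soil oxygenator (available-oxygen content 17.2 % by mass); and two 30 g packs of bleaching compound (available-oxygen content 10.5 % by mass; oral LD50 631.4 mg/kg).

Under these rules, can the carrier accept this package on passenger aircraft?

No

The soil oxygenator has available-oxygen content 17.2 % by mass, which is ≥ 10 % by mass, so it is Category OX (Oxidizer).
The bleaching compound has available-oxygen content 10.5 % by mass, which is ≥ 10 % by mass, so it is Category OX (Oxidizer).
Category OX net quantity: (two 40 g packs = 80 g) + (two 30 g packs = 60 g) = 140 g.
140 g > 100 g (passenger aircraft limit, Category OX) — over the limit.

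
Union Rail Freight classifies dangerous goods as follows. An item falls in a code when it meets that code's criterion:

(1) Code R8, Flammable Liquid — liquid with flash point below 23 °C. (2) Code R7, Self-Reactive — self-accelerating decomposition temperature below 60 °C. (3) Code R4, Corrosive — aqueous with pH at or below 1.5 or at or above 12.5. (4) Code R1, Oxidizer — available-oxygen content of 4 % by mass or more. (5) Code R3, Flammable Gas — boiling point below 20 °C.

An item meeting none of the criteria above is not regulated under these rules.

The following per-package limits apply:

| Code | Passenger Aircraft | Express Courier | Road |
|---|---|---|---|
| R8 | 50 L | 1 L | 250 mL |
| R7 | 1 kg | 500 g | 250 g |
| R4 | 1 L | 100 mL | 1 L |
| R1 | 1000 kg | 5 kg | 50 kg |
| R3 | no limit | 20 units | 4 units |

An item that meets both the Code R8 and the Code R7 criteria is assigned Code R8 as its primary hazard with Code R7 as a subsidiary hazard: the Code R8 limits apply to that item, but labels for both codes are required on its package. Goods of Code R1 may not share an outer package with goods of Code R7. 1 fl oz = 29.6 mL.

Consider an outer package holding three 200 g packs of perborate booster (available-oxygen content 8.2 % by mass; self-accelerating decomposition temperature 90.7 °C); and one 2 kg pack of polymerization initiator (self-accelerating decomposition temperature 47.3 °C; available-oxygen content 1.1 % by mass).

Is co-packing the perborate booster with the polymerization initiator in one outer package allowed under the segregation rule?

No

With available-oxygen content 8.2 % by mass (≥ 4 % by mass), the perborate booster falls in Code R1.
The polymerization initiator has self-accelerating decomposition temperature 47.3 °C, which is < 60 °C, so it is Code R7 (Self-Reactive).
Code R1 and Code R7 may not share an outer package.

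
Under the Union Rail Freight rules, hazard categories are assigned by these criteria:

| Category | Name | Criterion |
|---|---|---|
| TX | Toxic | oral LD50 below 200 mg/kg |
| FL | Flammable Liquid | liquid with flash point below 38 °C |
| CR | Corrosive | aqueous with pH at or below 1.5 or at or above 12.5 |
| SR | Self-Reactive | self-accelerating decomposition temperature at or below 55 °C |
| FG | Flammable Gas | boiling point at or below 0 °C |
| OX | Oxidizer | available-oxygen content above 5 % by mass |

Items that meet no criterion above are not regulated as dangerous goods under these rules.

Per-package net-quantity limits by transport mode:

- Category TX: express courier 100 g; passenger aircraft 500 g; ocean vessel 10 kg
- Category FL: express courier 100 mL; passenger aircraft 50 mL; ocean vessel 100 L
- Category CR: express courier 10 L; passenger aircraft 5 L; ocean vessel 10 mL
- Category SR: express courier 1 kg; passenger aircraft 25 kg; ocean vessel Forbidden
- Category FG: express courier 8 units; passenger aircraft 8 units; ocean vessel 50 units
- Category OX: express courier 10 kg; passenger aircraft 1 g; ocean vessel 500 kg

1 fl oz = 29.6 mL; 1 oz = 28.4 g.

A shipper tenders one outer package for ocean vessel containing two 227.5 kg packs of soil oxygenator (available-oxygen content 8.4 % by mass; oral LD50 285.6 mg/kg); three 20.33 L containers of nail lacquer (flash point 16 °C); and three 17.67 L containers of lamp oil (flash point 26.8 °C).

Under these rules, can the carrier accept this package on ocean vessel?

Soil oxygenator: available-oxygen content 8.4 % by mass > 5 % by mass → Category OX (Oxidizer).
Nail lacquer: flash point 16 °C < 38 °C → Category FL (Flammable Liquid).
Lamp oil: flash point 26.8 °C < 38 °C → Category FL (Flammable Liquid).
Category FL net quantity: (three 20.33 L containers = 60.99 L) + (three 17.67 L containers = 53.01 L) = 114 L.
114 L exceeds the ocean vessel limit of 100 L for Category FL.
Category OX quantity: two 227.5 kg packs = 455 kg.
455 kg is within the ocean vessel limit of 500 kg for Category OX.

No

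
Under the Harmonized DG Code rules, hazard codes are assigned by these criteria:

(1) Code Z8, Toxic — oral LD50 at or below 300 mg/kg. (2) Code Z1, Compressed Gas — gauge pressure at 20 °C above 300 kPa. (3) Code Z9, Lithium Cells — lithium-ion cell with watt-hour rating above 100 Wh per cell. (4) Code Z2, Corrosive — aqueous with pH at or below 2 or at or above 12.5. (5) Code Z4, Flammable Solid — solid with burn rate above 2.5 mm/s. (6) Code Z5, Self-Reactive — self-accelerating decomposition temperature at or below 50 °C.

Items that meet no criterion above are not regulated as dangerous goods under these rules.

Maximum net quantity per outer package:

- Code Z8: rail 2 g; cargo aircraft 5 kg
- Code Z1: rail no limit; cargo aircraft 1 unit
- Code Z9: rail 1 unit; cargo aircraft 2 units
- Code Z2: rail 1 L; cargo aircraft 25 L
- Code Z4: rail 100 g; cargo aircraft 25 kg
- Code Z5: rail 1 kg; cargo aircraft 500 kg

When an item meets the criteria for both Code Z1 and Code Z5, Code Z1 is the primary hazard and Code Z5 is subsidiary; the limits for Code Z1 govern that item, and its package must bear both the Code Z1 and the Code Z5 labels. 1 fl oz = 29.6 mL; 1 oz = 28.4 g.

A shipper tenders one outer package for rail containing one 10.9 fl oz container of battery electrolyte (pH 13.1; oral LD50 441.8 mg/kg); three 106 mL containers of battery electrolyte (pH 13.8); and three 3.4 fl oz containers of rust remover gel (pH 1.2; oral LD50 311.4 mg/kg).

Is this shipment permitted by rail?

Yes

With pH 13.1 (≥ 12.5), the battery electrolyte falls in Code Z2.
pH 13.8 meets the Code Z2 criterion (Corrosive), so the battery electrolyte is Code Z2.
pH 1.2 meets the Code Z2 criterion (Corrosive), so the rust remover gel is Code Z2.
Code Z2 net quantity: (one 10.9 fl oz container = 322.64 mL) + (three 106 mL containers = 318 mL) + (three 3.4 fl oz containers = 301.92 mL) = 942.56 mL.
That is within the Code Z2 rail limit of 1 L.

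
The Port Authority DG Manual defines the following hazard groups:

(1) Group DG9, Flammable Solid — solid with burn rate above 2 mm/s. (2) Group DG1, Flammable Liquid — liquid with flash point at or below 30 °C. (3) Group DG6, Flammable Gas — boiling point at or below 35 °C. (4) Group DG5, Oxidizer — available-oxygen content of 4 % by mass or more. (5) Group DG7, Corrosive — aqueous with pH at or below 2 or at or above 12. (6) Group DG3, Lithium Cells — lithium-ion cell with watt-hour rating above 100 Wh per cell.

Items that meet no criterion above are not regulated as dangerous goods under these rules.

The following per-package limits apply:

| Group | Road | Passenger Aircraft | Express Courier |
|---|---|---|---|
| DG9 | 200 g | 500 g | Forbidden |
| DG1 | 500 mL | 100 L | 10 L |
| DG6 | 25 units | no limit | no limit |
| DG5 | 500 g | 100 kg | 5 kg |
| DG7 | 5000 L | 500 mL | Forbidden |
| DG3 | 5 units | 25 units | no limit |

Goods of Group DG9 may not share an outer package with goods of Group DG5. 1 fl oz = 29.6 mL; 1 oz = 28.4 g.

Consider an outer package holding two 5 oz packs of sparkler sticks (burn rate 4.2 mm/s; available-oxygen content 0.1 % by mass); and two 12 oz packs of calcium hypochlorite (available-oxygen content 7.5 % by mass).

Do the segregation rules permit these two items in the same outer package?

The sparkler sticks have burn rate 4.2 mm/s, which is > 2 mm/s, so they are Group DG9 (Flammable Solid).
Available-oxygen content 7.5 % by mass meets the Group DG5 criterion (Oxidizer), so the calcium hypochlorite is Group DG5.
Group DG9 and Group DG5 may not share an outer package.

No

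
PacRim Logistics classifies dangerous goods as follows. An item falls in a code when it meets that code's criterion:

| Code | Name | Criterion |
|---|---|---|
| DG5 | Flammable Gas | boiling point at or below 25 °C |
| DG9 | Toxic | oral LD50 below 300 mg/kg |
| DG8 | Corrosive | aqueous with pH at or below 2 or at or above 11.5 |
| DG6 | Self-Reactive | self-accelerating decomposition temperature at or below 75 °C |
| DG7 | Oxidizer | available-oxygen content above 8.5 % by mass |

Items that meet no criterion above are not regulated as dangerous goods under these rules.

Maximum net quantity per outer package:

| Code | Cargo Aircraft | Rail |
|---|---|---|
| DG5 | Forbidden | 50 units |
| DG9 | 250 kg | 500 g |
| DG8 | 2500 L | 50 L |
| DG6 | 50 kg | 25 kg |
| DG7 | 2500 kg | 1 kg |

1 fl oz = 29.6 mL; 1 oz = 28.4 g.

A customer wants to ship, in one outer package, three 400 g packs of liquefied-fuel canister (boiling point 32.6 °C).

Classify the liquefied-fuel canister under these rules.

boiling point 32.6 °C is not below 25 °C, so Code DG5 does not apply.
No criterion is met, so the item is not regulated.

Not regulated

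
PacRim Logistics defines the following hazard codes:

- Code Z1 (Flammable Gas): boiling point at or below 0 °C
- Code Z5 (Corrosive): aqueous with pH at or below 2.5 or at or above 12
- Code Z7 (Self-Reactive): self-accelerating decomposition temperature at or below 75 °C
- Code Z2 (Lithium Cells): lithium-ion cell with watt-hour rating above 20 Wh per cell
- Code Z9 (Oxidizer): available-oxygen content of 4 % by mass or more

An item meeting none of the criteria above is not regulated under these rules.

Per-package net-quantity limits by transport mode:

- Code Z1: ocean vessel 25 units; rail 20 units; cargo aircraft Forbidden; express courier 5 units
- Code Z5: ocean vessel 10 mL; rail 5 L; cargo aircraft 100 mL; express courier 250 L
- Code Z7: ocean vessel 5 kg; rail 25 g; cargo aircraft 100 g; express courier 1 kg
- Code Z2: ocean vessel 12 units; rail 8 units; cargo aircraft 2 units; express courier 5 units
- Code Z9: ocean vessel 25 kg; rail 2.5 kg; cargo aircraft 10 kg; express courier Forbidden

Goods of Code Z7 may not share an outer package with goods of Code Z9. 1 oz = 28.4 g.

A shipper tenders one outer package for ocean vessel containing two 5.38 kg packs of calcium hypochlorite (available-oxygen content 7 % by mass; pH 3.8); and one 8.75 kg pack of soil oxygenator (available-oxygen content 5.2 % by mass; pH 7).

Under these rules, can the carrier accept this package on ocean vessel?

With available-oxygen content 7 % by mass (≥ 4 % by mass), the calcium hypochlorite falls in Code Z9.
Available-oxygen content 5.2 % by mass meets the Code Z9 criterion (Oxidizer), so the soil oxygenator is Code Z9.
Code Z9 net quantity: (two 5.38 kg packs = 10.76 kg) + 8.75 kg = 19.51 kg.
19.51 kg is within the ocean vessel limit of 25 kg for Code Z9.

Yes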